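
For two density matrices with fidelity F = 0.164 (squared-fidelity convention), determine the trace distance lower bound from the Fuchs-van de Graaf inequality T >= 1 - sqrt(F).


Fuchs-van de Graaf (squared-fidelity convention): 1 - sqrt(F) <= T <= sqrt(1 - F).
Lower bound: T >= 1 - sqrt(F)
sqrt(F) = sqrt(0.164) = 0.4050
T >= 1 - 0.4050
T >= 0.5950

0.5950


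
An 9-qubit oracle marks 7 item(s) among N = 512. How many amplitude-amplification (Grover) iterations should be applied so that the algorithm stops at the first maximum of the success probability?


After j Grover iterations the success probability is P(j) = sin^2((2j+1)*theta), where sin(theta) = sqrt(k/N).
N = 2^9 = 512, k = 7
sin(theta) = sqrt(k/N) = 0.1169267933
theta = arcsin(sqrt(k/N)) = 0.1171948808 rad
P(j) reaches its first maximum when (2j+1)*theta is as close as possible to pi/2, i.e. j = round(pi/(4*theta) - 1/2).
pi/(4*theta) - 1/2 = 6.2016
(For comparison, the common estimate pi/4 * sqrt(N/k) = 6.7170; the exact maximiser is used here.)
Optimal iterations = 6

6


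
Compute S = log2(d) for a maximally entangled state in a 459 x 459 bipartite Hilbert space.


For a maximally entangled state in d x d:
S = log2(d) = log2(459)
= 8.8424

8.8424


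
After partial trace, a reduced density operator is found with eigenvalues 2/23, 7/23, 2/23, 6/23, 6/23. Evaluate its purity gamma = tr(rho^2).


tr(rho^2) = sum of eigenvalues squared
= (2/23)^2 + (7/23)^2 + (2/23)^2 + (6/23)^2 + (6/23)^2
= (4 + 49 + 4 + 36 + 36) / 529
= 129/529
= 0.2439

0.2439


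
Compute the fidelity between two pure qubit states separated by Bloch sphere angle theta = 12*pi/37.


For states separated by angle theta on Bloch sphere:
F = cos^2(theta/2)
theta = 12*pi/37 = 1.0189
theta/2 = 0.5094
cos(theta/2) = 0.8730
F = 0.7622

0.7622


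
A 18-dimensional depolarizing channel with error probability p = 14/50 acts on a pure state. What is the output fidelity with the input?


F = (1-p) + p/d
= (1 - 0.2800) + 0.2800/18
= 0.7200 + 0.0156
= 0.7356

0.7356


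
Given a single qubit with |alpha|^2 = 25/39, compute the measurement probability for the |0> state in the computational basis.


|alpha|^2 = 25/39 = 0.6410
|beta|^2 = 1 - 25/39 = 14/39 = 0.3590
P(|0>) = |alpha|^2 = 0.6410

0.6410


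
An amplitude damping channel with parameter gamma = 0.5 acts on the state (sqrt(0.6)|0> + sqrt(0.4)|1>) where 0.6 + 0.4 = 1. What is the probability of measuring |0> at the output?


For amplitude damping with parameter gamma on state sqrt(a)|0> + sqrt(b)|1>:
alpha^2 = 0.6, beta^2 = 0.4
P(|0>) = alpha^2 + gamma * beta^2
= 0.6 + 0.5 * 0.4
= 0.6 + 0.2000
= 0.8000

0.8000


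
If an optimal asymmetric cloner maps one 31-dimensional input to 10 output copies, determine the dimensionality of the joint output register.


Output space = H^(tensor 10) where dim(H) = 31
dim = 31^10
= 961 (after 2 factors)
= 29791 (after 3 factors)
= 923521 (after 4 factors)
= 28629151 (after 5 factors)
= 887503681 (after 6 factors)
= 27512614111 (after 7 factors)
= 852891037441 (after 8 factors)
= 26439622160671 (after 9 factors)
= 819628286980801 (after 10 factors)
= 819628286980801

819628286980801


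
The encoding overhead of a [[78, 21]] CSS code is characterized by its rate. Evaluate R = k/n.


Code rate R = k/n
= 21/78
= 0.2692

0.2692


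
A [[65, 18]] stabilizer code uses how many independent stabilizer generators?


For an [[n,k]] stabilizer code:
Number of stabilizer generators = n - k
= 65 - 18
= 47

47


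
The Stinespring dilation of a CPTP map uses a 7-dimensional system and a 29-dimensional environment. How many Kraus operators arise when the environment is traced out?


Tracing out the environment in an orthonormal basis {|i>_E} gives Kraus operators K_i = <i|_E U |0>_E.
Number of Kraus operators = dim(H_env) = d_env
= 29

29


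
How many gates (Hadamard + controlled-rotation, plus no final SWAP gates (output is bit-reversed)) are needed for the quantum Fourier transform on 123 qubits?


Hadamard gates: 123
Controlled rotations: n*(n-1)/2 = 123*122/2 = 7503
SWAP gates: 0 (omitted)
Total = 123 + 7503
= 7626

7626


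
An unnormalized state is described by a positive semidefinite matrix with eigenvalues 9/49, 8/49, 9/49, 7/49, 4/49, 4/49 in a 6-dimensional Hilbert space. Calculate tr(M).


tr(M) = sum of eigenvalues
= 9/49 + 8/49 + 9/49 + 7/49 + 4/49 + 4/49
= 41/49
= 0.8367

0.8367


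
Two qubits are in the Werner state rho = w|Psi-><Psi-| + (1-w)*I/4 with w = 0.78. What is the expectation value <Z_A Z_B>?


|Psi-> = (|01> - |10>)/sqrt(2)
For the pure Bell state, <Z_A Z_B> = -1 (Bell-state Pauli correlator).
The maximally-mixed part I/4 has tr(I/4 * P tensor P) = 0 for any traceless Pauli P.
So <Z_A Z_B>_rho = w * (-1) + (1 - w) * 0
= 0.78 * (-1)
= -0.7800

-0.7800


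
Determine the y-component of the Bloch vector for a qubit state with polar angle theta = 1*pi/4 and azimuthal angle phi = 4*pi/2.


theta = 0.7854, phi = 6.2832
r_y = sin(theta)*sin(phi) = 0.7071 * 0.0000
r_y = 0.0000

0.0000


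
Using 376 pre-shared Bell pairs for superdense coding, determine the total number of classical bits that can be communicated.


Superdense coding allows 2 classical bits per shared entangled pair.
376 pair(s) -> 2 * 376 = 752 classical bits

752


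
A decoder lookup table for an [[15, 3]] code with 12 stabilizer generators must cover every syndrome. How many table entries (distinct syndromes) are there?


Each stabilizer generator gives a binary (+1 or -1) measurement outcome.
With 12 independent generators:
Total syndromes = 2^12
= 4096

4096


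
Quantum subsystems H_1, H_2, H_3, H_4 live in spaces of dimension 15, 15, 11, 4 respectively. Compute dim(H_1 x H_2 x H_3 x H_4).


dim(H_1 x H_2 x H_3 x H_4) = 15 * 15 * 11 * 4
= 225 * 11 * 4
= 2475 * 4
= 9900

9900


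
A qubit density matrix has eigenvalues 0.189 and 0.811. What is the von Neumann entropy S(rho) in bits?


S = -p*log2(p) - (1-p)*log2(1-p)
p = 0.1890, 1-p = 0.8110
= -0.1890 * log2(0.1890) - 0.8110 * log2(0.8110)
= -(-0.4543) - (-0.2451)
= 0.6994

0.6994


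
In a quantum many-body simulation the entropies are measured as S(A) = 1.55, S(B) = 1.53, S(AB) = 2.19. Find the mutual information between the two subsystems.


I(A:B) = S(A) + S(B) - S(AB)
= 1.55 + 1.53 - 2.19
= 0.8900

0.8900


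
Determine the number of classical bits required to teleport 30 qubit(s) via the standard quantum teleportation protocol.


Quantum teleportation requires 2 classical bits per qubit teleported.
30 qubit(s) -> 2 * 30 = 60 classical bits

60


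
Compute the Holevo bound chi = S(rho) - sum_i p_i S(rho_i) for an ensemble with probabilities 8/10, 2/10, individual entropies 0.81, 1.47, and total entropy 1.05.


chi = S(rho) - sum_i p_i * S(rho_i)
Weighted entropy = 8/10 * 0.81 + 2/10 * 1.47
= 0.9420
chi = 1.05 - 0.9420
= 0.1080

0.1080


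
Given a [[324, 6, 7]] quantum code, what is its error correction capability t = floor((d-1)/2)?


Code parameters: [[324, 6, 7]], distance d = 7.
Number of correctable errors = floor((d-1)/2)
= floor((7 - 1)/2)
= floor(6/2)
= 3

3


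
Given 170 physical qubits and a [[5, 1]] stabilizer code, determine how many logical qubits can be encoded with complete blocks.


Each code block uses 5 physical qubits for 1 logical qubit(s).
Number of complete blocks = floor(170 / 5) = 34
Logical qubits = 34 * 1
= 34

34


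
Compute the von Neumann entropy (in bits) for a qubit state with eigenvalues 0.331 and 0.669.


S = -p*log2(p) - (1-p)*log2(1-p)
p = 0.3310, 1-p = 0.6690
= -0.3310 * log2(0.3310) - 0.6690 * log2(0.6690)
= -(-0.5280) - (-0.3880)
= 0.9159

0.9159


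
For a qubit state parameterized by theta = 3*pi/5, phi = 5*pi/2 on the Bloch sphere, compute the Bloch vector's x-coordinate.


theta = 1.8850, phi = 7.8540
r_x = sin(theta)*cos(phi) = 0.9511 * 0.0000
r_x = 0.0000

0.0000


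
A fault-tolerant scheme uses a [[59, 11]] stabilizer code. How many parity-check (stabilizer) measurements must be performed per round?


For an [[n,k]] stabilizer code:
Number of stabilizer generators = n - k
= 59 - 11
= 48

48


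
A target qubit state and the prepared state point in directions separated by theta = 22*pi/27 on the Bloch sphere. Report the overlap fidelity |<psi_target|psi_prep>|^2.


For states separated by angle theta on Bloch sphere:
F = cos^2(theta/2)
theta = 22*pi/27 = 2.5598
theta/2 = 1.2799
cos(theta/2) = 0.2868
F = 0.0823

0.0823


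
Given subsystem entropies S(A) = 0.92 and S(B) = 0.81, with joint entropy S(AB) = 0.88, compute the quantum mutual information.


I(A:B) = S(A) + S(B) - S(AB)
= 0.92 + 0.81 - 0.88
= 0.8500

0.8500


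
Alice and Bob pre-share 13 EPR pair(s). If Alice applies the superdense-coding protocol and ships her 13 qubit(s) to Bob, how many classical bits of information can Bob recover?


Superdense coding allows 2 classical bits per shared entangled pair.
13 pair(s) -> 2 * 13 = 26 classical bits

26


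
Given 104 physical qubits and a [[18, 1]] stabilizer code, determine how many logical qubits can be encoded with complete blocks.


Each code block uses 18 physical qubits for 1 logical qubit(s).
Number of complete blocks = floor(104 / 18) = 5
Logical qubits = 5 * 1
= 5

5


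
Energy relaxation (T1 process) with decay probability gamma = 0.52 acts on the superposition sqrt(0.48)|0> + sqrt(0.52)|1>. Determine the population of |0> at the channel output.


For amplitude damping with parameter gamma on state sqrt(a)|0> + sqrt(b)|1>:
alpha^2 = 0.48, beta^2 = 0.52
P(|0>) = alpha^2 + gamma * beta^2
= 0.48 + 0.52 * 0.52
= 0.48 + 0.2704
= 0.7504

0.7504


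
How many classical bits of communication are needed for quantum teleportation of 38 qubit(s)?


Quantum teleportation requires 2 classical bits per qubit teleported.
38 qubit(s) -> 2 * 38 = 76 classical bits

76


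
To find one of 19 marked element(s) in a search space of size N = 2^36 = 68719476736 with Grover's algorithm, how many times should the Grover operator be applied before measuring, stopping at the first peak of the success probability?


After j Grover iterations the success probability is P(j) = sin^2((2j+1)*theta), where sin(theta) = sqrt(k/N).
N = 2^36 = 68719476736, k = 19
sin(theta) = sqrt(k/N) = 1.662787988e-05
theta = arcsin(sqrt(k/N)) = 1.662787988e-05 rad
P(j) reaches its first maximum when (2j+1)*theta is as close as possible to pi/2, i.e. j = round(pi/(4*theta) - 1/2).
pi/(4*theta) - 1/2 = 47233.3127
(For comparison, the common estimate pi/4 * sqrt(N/k) = 47233.8127; the exact maximiser is used here.)
Optimal iterations = 47233

47233


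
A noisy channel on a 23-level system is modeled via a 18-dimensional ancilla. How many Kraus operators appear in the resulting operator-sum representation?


Tracing out the environment in an orthonormal basis {|i>_E} gives Kraus operators K_i = <i|_E U |0>_E.
Number of Kraus operators = dim(H_env) = d_env
= 18

18


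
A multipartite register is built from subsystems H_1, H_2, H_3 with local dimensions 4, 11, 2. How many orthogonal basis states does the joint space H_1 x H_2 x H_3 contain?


dim(H_1 x H_2 x H_3) = 4 * 11 * 2
= 44 * 2
= 88

88


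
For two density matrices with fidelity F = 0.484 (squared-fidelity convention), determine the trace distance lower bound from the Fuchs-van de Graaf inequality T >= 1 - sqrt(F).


Fuchs-van de Graaf (squared-fidelity convention): 1 - sqrt(F) <= T <= sqrt(1 - F).
Lower bound: T >= 1 - sqrt(F)
sqrt(F) = sqrt(0.484) = 0.6957
T >= 1 - 0.6957
T >= 0.3043

0.3043


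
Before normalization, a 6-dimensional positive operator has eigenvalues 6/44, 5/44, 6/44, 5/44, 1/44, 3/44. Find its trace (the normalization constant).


tr(M) = sum of eigenvalues
= 6/44 + 5/44 + 6/44 + 5/44 + 1/44 + 3/44
= 26/44
= 0.5909

0.5909


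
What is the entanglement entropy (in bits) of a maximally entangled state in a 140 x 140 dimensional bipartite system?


For a maximally entangled state in d x d:
S = log2(d) = log2(140)
= 7.1293

7.1293


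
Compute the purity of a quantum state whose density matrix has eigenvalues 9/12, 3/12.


tr(rho^2) = sum of eigenvalues squared
= (9/12)^2 + (3/12)^2
= (81 + 9) / 144
= 90/144
= 0.6250

0.6250


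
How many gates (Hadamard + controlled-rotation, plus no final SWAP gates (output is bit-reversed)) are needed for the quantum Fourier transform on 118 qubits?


Hadamard gates: 118
Controlled rotations: n*(n-1)/2 = 118*117/2 = 6903
SWAP gates: 0 (omitted)
Total = 118 + 6903
= 7021

7021


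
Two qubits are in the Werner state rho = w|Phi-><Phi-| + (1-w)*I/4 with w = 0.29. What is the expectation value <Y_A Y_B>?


|Phi-> = (|00> - |11>)/sqrt(2)
For the pure Bell state, <Y_A Y_B> = +1 (Bell-state Pauli correlator).
The maximally-mixed part I/4 has tr(I/4 * P tensor P) = 0 for any traceless Pauli P.
So <Y_A Y_B>_rho = w * (+1) + (1 - w) * 0
= 0.29 * (+1)
= 0.2900

0.2900


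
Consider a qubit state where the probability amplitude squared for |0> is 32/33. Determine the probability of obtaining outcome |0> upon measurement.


|alpha|^2 = 32/33 = 0.9697
|beta|^2 = 1 - 32/33 = 1/33 = 0.0303
P(|0>) = |alpha|^2 = 0.9697

0.9697


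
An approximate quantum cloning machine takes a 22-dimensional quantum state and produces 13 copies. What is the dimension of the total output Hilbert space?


Output space = H^(tensor 13) where dim(H) = 22
dim = 22^13
= 484 (after 2 factors)
= 10648 (after 3 factors)
= 234256 (after 4 factors)
= 5153632 (after 5 factors)
= 113379904 (after 6 factors)
= 2494357888 (after 7 factors)
= 54875873536 (after 8 factors)
= 1207269217792 (after 9 factors)
= 26559922791424 (after 10 factors)
= 584318301411328 (after 11 factors)
= 12855002631049216 (after 12 factors)
= 282810057883082752 (after 13 factors)
= 282810057883082752

282810057883082752


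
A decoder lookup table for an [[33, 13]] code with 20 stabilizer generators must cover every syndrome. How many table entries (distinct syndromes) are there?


Each stabilizer generator gives a binary (+1 or -1) measurement outcome.
With 20 independent generators:
Total syndromes = 2^20
= 1048576

1048576


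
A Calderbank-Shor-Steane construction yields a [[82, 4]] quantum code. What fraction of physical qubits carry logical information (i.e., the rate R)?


Code rate R = k/n
= 4/82
= 0.0488

0.0488


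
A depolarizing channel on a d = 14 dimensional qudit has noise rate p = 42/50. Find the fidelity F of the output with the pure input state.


F = (1-p) + p/d
= (1 - 0.8400) + 0.8400/14
= 0.1600 + 0.0600
= 0.2200

0.2200


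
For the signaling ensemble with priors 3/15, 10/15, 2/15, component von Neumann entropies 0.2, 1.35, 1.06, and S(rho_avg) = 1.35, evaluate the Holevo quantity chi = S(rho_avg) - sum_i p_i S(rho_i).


chi = S(rho) - sum_i p_i * S(rho_i)
Weighted entropy = 3/15 * 0.2 + 10/15 * 1.35 + 2/15 * 1.06
= 1.0813
chi = 1.35 - 1.0813
= 0.2687

0.2687


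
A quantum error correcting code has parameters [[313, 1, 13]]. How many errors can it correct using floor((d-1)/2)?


Code parameters: [[313, 1, 13]], distance d = 13.
Number of correctable errors = floor((d-1)/2)
= floor((13 - 1)/2)
= floor(12/2)
= 6

6


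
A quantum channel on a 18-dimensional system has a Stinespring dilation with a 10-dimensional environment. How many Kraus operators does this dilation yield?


Tracing out the environment in an orthonormal basis {|i>_E} gives Kraus operators K_i = <i|_E U |0>_E.
Number of Kraus operators = dim(H_env) = d_env
= 10

10


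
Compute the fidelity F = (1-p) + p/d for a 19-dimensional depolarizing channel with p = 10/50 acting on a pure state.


F = (1-p) + p/d
= (1 - 0.2000) + 0.2000/19
= 0.8000 + 0.0105
= 0.8105

0.8105


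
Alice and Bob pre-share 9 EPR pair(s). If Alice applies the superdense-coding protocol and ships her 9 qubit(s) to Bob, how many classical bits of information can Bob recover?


Superdense coding allows 2 classical bits per shared entangled pair.
9 pair(s) -> 2 * 9 = 18 classical bits

18


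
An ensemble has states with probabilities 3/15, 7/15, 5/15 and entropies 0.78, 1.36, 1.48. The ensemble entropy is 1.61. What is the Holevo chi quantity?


chi = S(rho) - sum_i p_i * S(rho_i)
Weighted entropy = 3/15 * 0.78 + 7/15 * 1.36 + 5/15 * 1.48
= 1.2840
chi = 1.61 - 1.2840
= 0.3260

0.3260


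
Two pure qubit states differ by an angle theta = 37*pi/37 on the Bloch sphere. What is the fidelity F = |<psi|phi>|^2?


For states separated by angle theta on Bloch sphere:
F = cos^2(theta/2)
theta = 37*pi/37 = 3.1416
theta/2 = 1.5708
cos(theta/2) = 0.0000
F = 0.0000

0.0000


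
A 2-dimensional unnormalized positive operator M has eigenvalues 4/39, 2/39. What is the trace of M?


tr(M) = sum of eigenvalues
= 4/39 + 2/39
= 6/39
= 0.1538

0.1538


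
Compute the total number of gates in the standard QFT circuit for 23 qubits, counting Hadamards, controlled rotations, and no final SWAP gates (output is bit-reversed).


Hadamard gates: 23
Controlled rotations: n*(n-1)/2 = 23*22/2 = 253
SWAP gates: 0 (omitted)
Total = 23 + 253
= 276

276


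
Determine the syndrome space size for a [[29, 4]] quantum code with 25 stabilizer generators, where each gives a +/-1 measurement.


Each stabilizer generator gives a binary (+1 or -1) measurement outcome.
With 25 independent generators:
Total syndromes = 2^25
= 33554432

33554432


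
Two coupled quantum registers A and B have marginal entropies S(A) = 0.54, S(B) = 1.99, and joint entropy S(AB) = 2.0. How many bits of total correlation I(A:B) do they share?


I(A:B) = S(A) + S(B) - S(AB)
= 0.54 + 1.99 - 2.0
= 0.5300

0.5300


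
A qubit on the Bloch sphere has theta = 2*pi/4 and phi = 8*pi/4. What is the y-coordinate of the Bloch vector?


theta = 1.5708, phi = 6.2832
r_y = sin(theta)*sin(phi) = 1.0000 * 0.0000
r_y = 0.0000

0.0000


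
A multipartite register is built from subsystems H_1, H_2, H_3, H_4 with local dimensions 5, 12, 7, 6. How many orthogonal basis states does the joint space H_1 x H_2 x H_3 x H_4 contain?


dim(H_1 x H_2 x H_3 x H_4) = 5 * 12 * 7 * 6
= 60 * 7 * 6
= 420 * 6
= 2520

2520


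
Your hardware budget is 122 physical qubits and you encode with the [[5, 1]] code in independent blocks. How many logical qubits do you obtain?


Each code block uses 5 physical qubits for 1 logical qubit(s).
Number of complete blocks = floor(122 / 5) = 24
Logical qubits = 24 * 1
= 24

24


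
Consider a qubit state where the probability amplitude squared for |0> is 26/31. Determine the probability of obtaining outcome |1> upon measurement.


|alpha|^2 = 26/31 = 0.8387
|beta|^2 = 1 - 26/31 = 5/31 = 0.1613
P(|1>) = |beta|^2 = 0.1613

0.1613


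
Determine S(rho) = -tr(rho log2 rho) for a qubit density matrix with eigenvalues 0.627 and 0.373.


S = -p*log2(p) - (1-p)*log2(1-p)
p = 0.6270, 1-p = 0.3730
= -0.6270 * log2(0.6270) - 0.3730 * log2(0.3730)
= -(-0.4223) - (-0.5307)
= 0.9529

0.9529


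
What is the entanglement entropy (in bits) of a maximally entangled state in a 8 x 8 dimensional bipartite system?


For a maximally entangled state in d x d:
S = log2(d) = log2(8)
= 3.0000

3.0000


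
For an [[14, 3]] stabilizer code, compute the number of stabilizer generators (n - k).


For an [[n,k]] stabilizer code:
Number of stabilizer generators = n - k
= 14 - 3
= 11

11


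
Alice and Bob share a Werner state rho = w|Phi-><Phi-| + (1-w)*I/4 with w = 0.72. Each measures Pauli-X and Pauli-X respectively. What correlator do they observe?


|Phi-> = (|00> - |11>)/sqrt(2)
For the pure Bell state, <X_A X_B> = -1 (Bell-state Pauli correlator).
The maximally-mixed part I/4 has tr(I/4 * P tensor P) = 0 for any traceless Pauli P.
So <X_A X_B>_rho = w * (-1) + (1 - w) * 0
= 0.72 * (-1)
= -0.7200

-0.7200


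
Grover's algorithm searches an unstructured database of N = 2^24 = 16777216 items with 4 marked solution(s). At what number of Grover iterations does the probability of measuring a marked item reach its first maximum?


After j Grover iterations the success probability is P(j) = sin^2((2j+1)*theta), where sin(theta) = sqrt(k/N).
N = 2^24 = 16777216, k = 4
sin(theta) = sqrt(k/N) = 0.00048828125
theta = arcsin(sqrt(k/N)) = 0.0004882812694 rad
P(j) reaches its first maximum when (2j+1)*theta is as close as possible to pi/2, i.e. j = round(pi/(4*theta) - 1/2).
pi/(4*theta) - 1/2 = 1607.9954
(For comparison, the common estimate pi/4 * sqrt(N/k) = 1608.4954; the exact maximiser is used here.)
Optimal iterations = 1608

1608


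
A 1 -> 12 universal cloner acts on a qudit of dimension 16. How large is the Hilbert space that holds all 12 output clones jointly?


Output space = H^(tensor 12) where dim(H) = 16
dim = 16^12
= 256 (after 2 factors)
= 4096 (after 3 factors)
= 65536 (after 4 factors)
= 1048576 (after 5 factors)
= 16777216 (after 6 factors)
= 268435456 (after 7 factors)
= 4294967296 (after 8 factors)
= 68719476736 (after 9 factors)
= 1099511627776 (after 10 factors)
= 17592186044416 (after 11 factors)
= 281474976710656 (after 12 factors)
= 281474976710656

281474976710656


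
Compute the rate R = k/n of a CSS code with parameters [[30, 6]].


Code rate R = k/n
= 6/30
= 0.2000

0.2000


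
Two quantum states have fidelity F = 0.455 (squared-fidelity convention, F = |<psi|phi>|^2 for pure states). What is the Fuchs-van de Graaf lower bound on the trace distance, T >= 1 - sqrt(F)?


Fuchs-van de Graaf (squared-fidelity convention): 1 - sqrt(F) <= T <= sqrt(1 - F).
Lower bound: T >= 1 - sqrt(F)
sqrt(F) = sqrt(0.455) = 0.6745
T >= 1 - 0.6745
T >= 0.3255

0.3255


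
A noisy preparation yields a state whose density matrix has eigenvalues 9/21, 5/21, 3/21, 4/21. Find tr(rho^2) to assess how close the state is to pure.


tr(rho^2) = sum of eigenvalues squared
= (9/21)^2 + (5/21)^2 + (3/21)^2 + (4/21)^2
= (81 + 25 + 9 + 16) / 441
= 131/441
= 0.2971

0.2971


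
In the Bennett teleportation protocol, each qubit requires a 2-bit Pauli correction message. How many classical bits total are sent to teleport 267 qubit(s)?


Quantum teleportation requires 2 classical bits per qubit teleported.
267 qubit(s) -> 2 * 267 = 534 classical bits

534


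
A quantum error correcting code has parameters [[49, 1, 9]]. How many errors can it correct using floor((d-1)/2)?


Code parameters: [[49, 1, 9]], distance d = 9.
Number of correctable errors = floor((d-1)/2)
= floor((9 - 1)/2)
= floor(8/2)
= 4

4


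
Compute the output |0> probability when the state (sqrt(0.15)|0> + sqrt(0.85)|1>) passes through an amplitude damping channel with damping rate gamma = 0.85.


For amplitude damping with parameter gamma on state sqrt(a)|0> + sqrt(b)|1>:
alpha^2 = 0.15, beta^2 = 0.85
P(|0>) = alpha^2 + gamma * beta^2
= 0.15 + 0.85 * 0.85
= 0.15 + 0.7225
= 0.8725

0.8725


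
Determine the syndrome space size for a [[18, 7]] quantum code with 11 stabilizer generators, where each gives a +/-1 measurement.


Each stabilizer generator gives a binary (+1 or -1) measurement outcome.
With 11 independent generators:
Total syndromes = 2^11
= 2048

2048


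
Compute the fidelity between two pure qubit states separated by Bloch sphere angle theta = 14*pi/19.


For states separated by angle theta on Bloch sphere:
F = cos^2(theta/2)
theta = 14*pi/19 = 2.3149
theta/2 = 1.1574
cos(theta/2) = 0.4017
F = 0.1614

0.1614


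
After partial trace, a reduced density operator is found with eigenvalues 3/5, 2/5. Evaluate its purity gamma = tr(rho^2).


tr(rho^2) = sum of eigenvalues squared
= (3/5)^2 + (2/5)^2
= (9 + 4) / 25
= 13/25
= 0.5200

0.5200


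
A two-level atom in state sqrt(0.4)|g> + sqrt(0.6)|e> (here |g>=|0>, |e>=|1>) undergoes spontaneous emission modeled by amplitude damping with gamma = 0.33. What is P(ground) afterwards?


For amplitude damping with parameter gamma on state sqrt(a)|0> + sqrt(b)|1>:
alpha^2 = 0.4, beta^2 = 0.6
P(|0>) = alpha^2 + gamma * beta^2
= 0.4 + 0.33 * 0.6
= 0.4 + 0.1980
= 0.5980

0.5980


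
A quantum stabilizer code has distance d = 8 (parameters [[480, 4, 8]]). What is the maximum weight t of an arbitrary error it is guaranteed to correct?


Code parameters: [[480, 4, 8]], distance d = 8.
Number of correctable errors = floor((d-1)/2)
= floor((8 - 1)/2)
= floor(7/2)
= 3

3


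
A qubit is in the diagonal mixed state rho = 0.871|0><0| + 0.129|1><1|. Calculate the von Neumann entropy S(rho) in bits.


S = -p*log2(p) - (1-p)*log2(1-p)
p = 0.8710, 1-p = 0.1290
= -0.8710 * log2(0.8710) - 0.1290 * log2(0.1290)
= -(-0.1736) - (-0.3811)
= 0.5547

0.5547


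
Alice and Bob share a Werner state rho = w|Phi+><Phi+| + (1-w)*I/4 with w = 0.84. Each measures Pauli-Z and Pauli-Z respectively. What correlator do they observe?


|Phi+> = (|00> + |11>)/sqrt(2)
For the pure Bell state, <Z_A Z_B> = +1 (Bell-state Pauli correlator).
The maximally-mixed part I/4 has tr(I/4 * P tensor P) = 0 for any traceless Pauli P.
So <Z_A Z_B>_rho = w * (+1) + (1 - w) * 0
= 0.84 * (+1)
= 0.8400

0.8400


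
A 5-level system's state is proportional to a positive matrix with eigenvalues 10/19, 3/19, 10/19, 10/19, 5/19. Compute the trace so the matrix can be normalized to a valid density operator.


tr(M) = sum of eigenvalues
= 10/19 + 3/19 + 10/19 + 10/19 + 5/19
= 38/19
= 2.0000

2.0000


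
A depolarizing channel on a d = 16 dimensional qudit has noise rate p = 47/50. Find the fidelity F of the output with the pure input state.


F = (1-p) + p/d
= (1 - 0.9400) + 0.9400/16
= 0.0600 + 0.0587
= 0.1188

0.1188


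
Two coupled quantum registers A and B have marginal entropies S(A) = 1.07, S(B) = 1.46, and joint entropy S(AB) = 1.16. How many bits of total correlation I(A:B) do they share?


I(A:B) = S(A) + S(B) - S(AB)
= 1.07 + 1.46 - 1.16
= 1.3700

1.3700


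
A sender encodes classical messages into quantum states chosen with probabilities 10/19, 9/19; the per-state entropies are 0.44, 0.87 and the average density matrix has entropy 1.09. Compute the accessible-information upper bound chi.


chi = S(rho) - sum_i p_i * S(rho_i)
Weighted entropy = 10/19 * 0.44 + 9/19 * 0.87
= 0.6437
chi = 1.09 - 0.6437
= 0.4463

0.4463


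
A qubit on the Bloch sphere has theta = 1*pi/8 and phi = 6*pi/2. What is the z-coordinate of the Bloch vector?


theta = 0.3927, phi = 9.4248
r_z = cos(theta) = 0.9239

0.9239


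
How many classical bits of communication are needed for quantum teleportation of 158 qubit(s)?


Quantum teleportation requires 2 classical bits per qubit teleported.
158 qubit(s) -> 2 * 158 = 316 classical bits

316


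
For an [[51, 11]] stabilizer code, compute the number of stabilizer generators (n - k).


For an [[n,k]] stabilizer code:
Number of stabilizer generators = n - k
= 51 - 11
= 40

40


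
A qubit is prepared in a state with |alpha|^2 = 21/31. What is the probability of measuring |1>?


|alpha|^2 = 21/31 = 0.6774
|beta|^2 = 1 - 21/31 = 10/31 = 0.3226
P(|1>) = |beta|^2 = 0.3226

0.3226


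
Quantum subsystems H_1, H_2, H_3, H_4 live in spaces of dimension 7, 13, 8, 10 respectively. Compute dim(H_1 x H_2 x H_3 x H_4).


dim(H_1 x H_2 x H_3 x H_4) = 7 * 13 * 8 * 10
= 91 * 8 * 10
= 728 * 10
= 7280

7280


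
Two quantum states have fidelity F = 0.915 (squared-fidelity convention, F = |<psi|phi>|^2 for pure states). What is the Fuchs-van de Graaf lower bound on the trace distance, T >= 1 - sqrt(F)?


Fuchs-van de Graaf (squared-fidelity convention): 1 - sqrt(F) <= T <= sqrt(1 - F).
Lower bound: T >= 1 - sqrt(F)
sqrt(F) = sqrt(0.915) = 0.9566
T >= 1 - 0.9566
T >= 0.0434

0.0434


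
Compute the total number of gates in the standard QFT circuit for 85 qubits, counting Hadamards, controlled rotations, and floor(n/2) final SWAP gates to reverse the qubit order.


Hadamard gates: 85
Controlled rotations: n*(n-1)/2 = 85*84/2 = 3570
SWAP gates: floor(n/2) = floor(85/2) = 42
Total = 85 + 3570 + 42
= 3697

3697


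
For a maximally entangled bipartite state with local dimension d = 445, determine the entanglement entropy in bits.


For a maximally entangled state in d x d:
S = log2(d) = log2(445)
= 8.7977

8.7977


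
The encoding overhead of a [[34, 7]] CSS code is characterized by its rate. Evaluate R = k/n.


Code rate R = k/n
= 7/34
= 0.2059

0.2059


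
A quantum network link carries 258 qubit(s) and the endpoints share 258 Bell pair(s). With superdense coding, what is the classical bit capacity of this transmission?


Superdense coding allows 2 classical bits per shared entangled pair.
258 pair(s) -> 2 * 258 = 516 classical bits

516


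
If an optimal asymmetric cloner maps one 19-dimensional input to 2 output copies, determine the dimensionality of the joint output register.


Output space = H^(tensor 2) where dim(H) = 19
dim = 19^2
= 361

361


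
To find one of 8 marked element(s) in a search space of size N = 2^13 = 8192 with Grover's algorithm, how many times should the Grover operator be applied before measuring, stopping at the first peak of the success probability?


After j Grover iterations the success probability is P(j) = sin^2((2j+1)*theta), where sin(theta) = sqrt(k/N).
N = 2^13 = 8192, k = 8
sin(theta) = sqrt(k/N) = 0.03125
theta = arcsin(sqrt(k/N)) = 0.0312550885 rad
P(j) reaches its first maximum when (2j+1)*theta is as close as possible to pi/2, i.e. j = round(pi/(4*theta) - 1/2).
pi/(4*theta) - 1/2 = 24.6286
(For comparison, the common estimate pi/4 * sqrt(N/k) = 25.1327; the exact maximiser is used here.)
Optimal iterations = 25

25


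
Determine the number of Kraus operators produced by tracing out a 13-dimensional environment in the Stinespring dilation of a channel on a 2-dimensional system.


Tracing out the environment in an orthonormal basis {|i>_E} gives Kraus operators K_i = <i|_E U |0>_E.
Number of Kraus operators = dim(H_env) = d_env
= 13

13


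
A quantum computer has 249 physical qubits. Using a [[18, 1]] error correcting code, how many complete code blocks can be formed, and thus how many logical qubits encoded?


Each code block uses 18 physical qubits for 1 logical qubit(s).
Number of complete blocks = floor(249 / 18) = 13
Logical qubits = 13 * 1
= 13

13


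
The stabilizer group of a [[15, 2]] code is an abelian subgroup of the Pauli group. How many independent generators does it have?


For an [[n,k]] stabilizer code:
Number of stabilizer generators = n - k
= 15 - 2
= 13

13


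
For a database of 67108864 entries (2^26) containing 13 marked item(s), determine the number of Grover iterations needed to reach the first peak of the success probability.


After j Grover iterations the success probability is P(j) = sin^2((2j+1)*theta), where sin(theta) = sqrt(k/N).
N = 2^26 = 67108864, k = 13
sin(theta) = sqrt(k/N) = 0.0004401307709
theta = arcsin(sqrt(k/N)) = 0.0004401307851 rad
P(j) reaches its first maximum when (2j+1)*theta is as close as possible to pi/2, i.e. j = round(pi/(4*theta) - 1/2).
pi/(4*theta) - 1/2 = 1783.9654
(For comparison, the common estimate pi/4 * sqrt(N/k) = 1784.4655; the exact maximiser is used here.)
Optimal iterations = 1784

1784


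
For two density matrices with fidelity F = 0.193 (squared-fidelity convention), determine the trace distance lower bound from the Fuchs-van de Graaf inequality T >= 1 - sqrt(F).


Fuchs-van de Graaf (squared-fidelity convention): 1 - sqrt(F) <= T <= sqrt(1 - F).
Lower bound: T >= 1 - sqrt(F)
sqrt(F) = sqrt(0.193) = 0.4393
T >= 1 - 0.4393
T >= 0.5607

0.5607


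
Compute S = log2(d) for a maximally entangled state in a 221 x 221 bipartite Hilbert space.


For a maximally entangled state in d x d:
S = log2(d) = log2(221)
= 7.7879

7.7879


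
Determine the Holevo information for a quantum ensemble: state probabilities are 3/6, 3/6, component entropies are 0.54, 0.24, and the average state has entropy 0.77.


chi = S(rho) - sum_i p_i * S(rho_i)
Weighted entropy = 3/6 * 0.54 + 3/6 * 0.24
= 0.3900
chi = 0.77 - 0.3900
= 0.3800

0.3800


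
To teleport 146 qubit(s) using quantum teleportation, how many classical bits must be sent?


Quantum teleportation requires 2 classical bits per qubit teleported.
146 qubit(s) -> 2 * 146 = 292 classical bits

292


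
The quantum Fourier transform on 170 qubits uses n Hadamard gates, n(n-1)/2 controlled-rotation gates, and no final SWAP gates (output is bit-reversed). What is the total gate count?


Hadamard gates: 170
Controlled rotations: n*(n-1)/2 = 170*169/2 = 14365
SWAP gates: 0 (omitted)
Total = 170 + 14365
= 14535

14535


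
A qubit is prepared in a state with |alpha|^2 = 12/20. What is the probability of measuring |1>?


|alpha|^2 = 12/20 = 0.6000
|beta|^2 = 1 - 12/20 = 8/20 = 0.4000
P(|1>) = |beta|^2 = 0.4000

0.4000


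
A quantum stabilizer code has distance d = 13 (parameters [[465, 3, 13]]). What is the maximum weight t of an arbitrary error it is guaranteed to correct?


Code parameters: [[465, 3, 13]], distance d = 13.
Number of correctable errors = floor((d-1)/2)
= floor((13 - 1)/2)
= floor(12/2)
= 6

6


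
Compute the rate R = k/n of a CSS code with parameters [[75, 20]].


Code rate R = k/n
= 20/75
= 0.2667

0.2667


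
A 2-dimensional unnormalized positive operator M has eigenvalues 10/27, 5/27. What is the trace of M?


tr(M) = sum of eigenvalues
= 10/27 + 5/27
= 15/27
= 0.5556

0.5556


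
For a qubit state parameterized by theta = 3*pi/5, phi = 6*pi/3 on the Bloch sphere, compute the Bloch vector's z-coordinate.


theta = 1.8850, phi = 6.2832
r_z = cos(theta) = -0.3090

-0.3090


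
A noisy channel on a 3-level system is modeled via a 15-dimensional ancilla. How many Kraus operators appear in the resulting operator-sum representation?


Tracing out the environment in an orthonormal basis {|i>_E} gives Kraus operators K_i = <i|_E U |0>_E.
Number of Kraus operators = dim(H_env) = d_env
= 15

15


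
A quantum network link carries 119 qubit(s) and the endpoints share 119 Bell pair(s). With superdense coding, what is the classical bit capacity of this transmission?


Superdense coding allows 2 classical bits per shared entangled pair.
119 pair(s) -> 2 * 119 = 238 classical bits

238


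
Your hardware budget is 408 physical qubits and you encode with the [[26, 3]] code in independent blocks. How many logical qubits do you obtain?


Each code block uses 26 physical qubits for 3 logical qubit(s).
Number of complete blocks = floor(408 / 26) = 15
Logical qubits = 15 * 3
= 45

45


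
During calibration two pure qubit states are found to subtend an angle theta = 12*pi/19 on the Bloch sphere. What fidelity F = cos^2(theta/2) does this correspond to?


For states separated by angle theta on Bloch sphere:
F = cos^2(theta/2)
theta = 12*pi/19 = 1.9842
theta/2 = 0.9921
cos(theta/2) = 0.5469
F = 0.2992

0.2992


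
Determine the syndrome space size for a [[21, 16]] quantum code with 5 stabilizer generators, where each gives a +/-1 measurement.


Each stabilizer generator gives a binary (+1 or -1) measurement outcome.
With 5 independent generators:
Total syndromes = 2^5
= 32

32


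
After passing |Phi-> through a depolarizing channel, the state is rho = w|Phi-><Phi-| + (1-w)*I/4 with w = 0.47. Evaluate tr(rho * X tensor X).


|Phi-> = (|00> - |11>)/sqrt(2)
For the pure Bell state, <X_A X_B> = -1 (Bell-state Pauli correlator).
The maximally-mixed part I/4 has tr(I/4 * P tensor P) = 0 for any traceless Pauli P.
So <X_A X_B>_rho = w * (-1) + (1 - w) * 0
= 0.47 * (-1)
= -0.4700

-0.4700


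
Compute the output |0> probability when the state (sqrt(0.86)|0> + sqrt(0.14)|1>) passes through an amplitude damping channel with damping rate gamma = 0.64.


For amplitude damping with parameter gamma on state sqrt(a)|0> + sqrt(b)|1>:
alpha^2 = 0.86, beta^2 = 0.14
P(|0>) = alpha^2 + gamma * beta^2
= 0.86 + 0.64 * 0.14
= 0.86 + 0.0896
= 0.9496

0.9496


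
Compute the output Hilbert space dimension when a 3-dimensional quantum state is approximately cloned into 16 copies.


Output space = H^(tensor 16) where dim(H) = 3
dim = 3^16
= 9 (after 2 factors)
= 27 (after 3 factors)
= 81 (after 4 factors)
= 243 (after 5 factors)
= 729 (after 6 factors)
= 2187 (after 7 factors)
= 6561 (after 8 factors)
= 19683 (after 9 factors)
= 59049 (after 10 factors)
= 177147 (after 11 factors)
= 531441 (after 12 factors)
= 1594323 (after 13 factors)
= 4782969 (after 14 factors)
= 14348907 (after 15 factors)
= 43046721 (after 16 factors)
= 43046721

43046721


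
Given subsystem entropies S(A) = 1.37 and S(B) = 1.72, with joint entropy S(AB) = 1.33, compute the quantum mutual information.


I(A:B) = S(A) + S(B) - S(AB)
= 1.37 + 1.72 - 1.33
= 1.7600

1.7600


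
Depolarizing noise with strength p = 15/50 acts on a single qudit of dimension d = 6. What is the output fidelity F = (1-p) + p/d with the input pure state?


F = (1-p) + p/d
= (1 - 0.3000) + 0.3000/6
= 0.7000 + 0.0500
= 0.7500

0.7500


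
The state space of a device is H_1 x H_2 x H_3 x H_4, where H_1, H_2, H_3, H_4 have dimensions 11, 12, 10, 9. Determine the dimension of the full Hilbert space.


dim(H_1 x H_2 x H_3 x H_4) = 11 * 12 * 10 * 9
= 132 * 10 * 9
= 1320 * 9
= 11880

11880


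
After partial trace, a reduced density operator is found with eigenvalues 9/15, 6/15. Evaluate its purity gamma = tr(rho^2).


tr(rho^2) = sum of eigenvalues squared
= (9/15)^2 + (6/15)^2
= (81 + 36) / 225
= 117/225
= 0.5200

0.5200


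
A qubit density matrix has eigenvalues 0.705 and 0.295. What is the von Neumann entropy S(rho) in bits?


S = -p*log2(p) - (1-p)*log2(1-p)
p = 0.7050, 1-p = 0.2950
= -0.7050 * log2(0.7050) - 0.2950 * log2(0.2950)
= -(-0.3555) - (-0.5196)
= 0.8751

0.8751


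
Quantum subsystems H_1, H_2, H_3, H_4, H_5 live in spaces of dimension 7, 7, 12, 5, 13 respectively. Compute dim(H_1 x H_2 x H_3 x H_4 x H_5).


dim(H_1 x H_2 x H_3 x H_4 x H_5) = 7 * 7 * 12 * 5 * 13
= 49 * 12 * 5 * 13
= 588 * 5 * 13
= 2940 * 13
= 38220

38220


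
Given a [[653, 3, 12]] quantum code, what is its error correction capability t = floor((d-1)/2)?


Code parameters: [[653, 3, 12]], distance d = 12.
Number of correctable errors = floor((d-1)/2)
= floor((12 - 1)/2)
= floor(11/2)
= 5

5


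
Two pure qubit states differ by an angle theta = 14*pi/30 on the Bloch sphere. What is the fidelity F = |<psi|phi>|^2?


For states separated by angle theta on Bloch sphere:
F = cos^2(theta/2)
theta = 14*pi/30 = 1.4661
theta/2 = 0.7330
cos(theta/2) = 0.7431
F = 0.5523

0.5523


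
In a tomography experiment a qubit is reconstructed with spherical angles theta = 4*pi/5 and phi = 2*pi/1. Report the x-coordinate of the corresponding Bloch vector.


theta = 2.5133, phi = 6.2832
r_x = sin(theta)*cos(phi) = 0.5878 * 1.0000
r_x = 0.5878

0.5878


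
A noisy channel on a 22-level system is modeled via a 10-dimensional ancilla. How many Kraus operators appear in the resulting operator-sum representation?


Tracing out the environment in an orthonormal basis {|i>_E} gives Kraus operators K_i = <i|_E U |0>_E.
Number of Kraus operators = dim(H_env) = d_env
= 10

10


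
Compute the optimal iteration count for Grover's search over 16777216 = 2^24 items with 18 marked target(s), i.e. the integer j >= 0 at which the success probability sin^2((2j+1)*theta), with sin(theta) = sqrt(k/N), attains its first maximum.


After j Grover iterations the success probability is P(j) = sin^2((2j+1)*theta), where sin(theta) = sqrt(k/N).
N = 2^24 = 16777216, k = 18
sin(theta) = sqrt(k/N) = 0.001035800949
theta = arcsin(sqrt(k/N)) = 0.001035801134 rad
P(j) reaches its first maximum when (2j+1)*theta is as close as possible to pi/2, i.e. j = round(pi/(4*theta) - 1/2).
pi/(4*theta) - 1/2 = 757.7519
(For comparison, the common estimate pi/4 * sqrt(N/k) = 758.2520; the exact maximiser is used here.)
Optimal iterations = 758

758
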